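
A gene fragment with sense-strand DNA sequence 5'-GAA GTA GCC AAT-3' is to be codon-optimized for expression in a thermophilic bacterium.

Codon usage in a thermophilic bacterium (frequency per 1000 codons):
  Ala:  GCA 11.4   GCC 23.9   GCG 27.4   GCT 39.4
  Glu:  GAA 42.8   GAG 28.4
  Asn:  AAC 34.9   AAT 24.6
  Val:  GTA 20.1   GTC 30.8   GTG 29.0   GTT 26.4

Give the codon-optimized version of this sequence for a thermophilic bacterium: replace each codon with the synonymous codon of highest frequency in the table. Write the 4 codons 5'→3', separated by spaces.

Codon 1 (Glu): best is GAA at 42.8.
Codon 2 (Val): best is GTC at 30.8.
Codon 3 (Ala): best is GCT at 39.4.
Codon 4 (Asn): best is AAC at 34.9.

GAA GTC GCT AAC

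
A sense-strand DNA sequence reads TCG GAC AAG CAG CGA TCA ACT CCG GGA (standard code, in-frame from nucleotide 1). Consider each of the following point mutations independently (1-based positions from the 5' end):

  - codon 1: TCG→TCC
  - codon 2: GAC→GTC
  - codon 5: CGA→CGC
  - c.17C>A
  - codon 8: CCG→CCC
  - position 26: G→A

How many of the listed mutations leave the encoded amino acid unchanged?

Codon 1: TCG (Ser) → TCC (Ser) — synonymous.
Codon 2: GAC (Asp) → GTC (Val) — missense.
Codon 5: CGA (Arg) → CGC (Arg) — synonymous.
Codon 6: TCA (Ser) → TAA (Stop) — nonsense.
Codon 8: CCG (Pro) → CCC (Pro) — synonymous.
Codon 9: GGA (Gly) → GAA (Glu) — missense.
Synonymous: 3 of 6.

3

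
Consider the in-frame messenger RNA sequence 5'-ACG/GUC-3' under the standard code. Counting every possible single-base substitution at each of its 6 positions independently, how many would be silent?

Codon 1 (ACG, Thr): 3 synonymous substitutions.
Codon 2 (GUC, Val): 3 synonymous substitutions.
Total: 3 + 3 = 6.

6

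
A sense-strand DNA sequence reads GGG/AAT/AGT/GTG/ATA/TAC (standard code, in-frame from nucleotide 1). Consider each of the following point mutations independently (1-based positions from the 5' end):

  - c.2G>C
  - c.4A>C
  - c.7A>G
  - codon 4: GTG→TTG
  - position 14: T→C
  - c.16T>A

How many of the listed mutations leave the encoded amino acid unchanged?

0

Codon 1: GGG (Gly) → GCG (Ala) — missense.
Codon 2: AAT (Asn) → CAT (His) — missense.
Codon 3: AGT (Ser) → GGT (Gly) — missense.
Codon 4: GTG (Val) → TTG (Leu) — missense.
Codon 5: ATA (Ile) → ACA (Thr) — missense.
Codon 6: TAC (Tyr) → AAC (Asn) — missense.
Synonymous: 0 of 6.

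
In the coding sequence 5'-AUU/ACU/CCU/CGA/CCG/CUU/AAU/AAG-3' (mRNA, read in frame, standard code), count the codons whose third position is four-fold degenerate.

5

Codon 1 AUU (Ile): third position 3-fold.
Codon 2 ACU (Thr): third position 4-fold.
Codon 3 CCU (Pro): third position 4-fold.
Codon 4 CGA (Arg): third position 4-fold.
Codon 5 CCG (Pro): third position 4-fold.
Codon 6 CUU (Leu): third position 4-fold.
Codon 7 AAU (Asn): third position 2-fold.
Codon 8 AAG (Lys): third position 2-fold.
Four-fold degenerate third positions: 5.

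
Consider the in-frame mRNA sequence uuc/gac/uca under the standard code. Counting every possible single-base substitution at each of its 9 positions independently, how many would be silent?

Codon 1 (UUC, Phe): 1 synonymous substitution.
Codon 2 (GAC, Asp): 1 synonymous substitution.
Codon 3 (UCA, Ser): 3 synonymous substitutions.
Total: 1 + 1 + 3 = 5.

5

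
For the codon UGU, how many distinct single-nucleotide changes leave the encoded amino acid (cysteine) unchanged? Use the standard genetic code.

Position 1: none → 0 synonymous.
Position 2: none → 0 synonymous.
Position 3: UGC → 1 synonymous.
Total: 0 + 0 + 1 = 1.

1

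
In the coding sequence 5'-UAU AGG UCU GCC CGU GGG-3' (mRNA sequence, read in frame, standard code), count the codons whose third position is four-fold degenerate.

Codon 1 UAU (Tyr): third position 2-fold.
Codon 2 AGG (Arg): third position 2-fold.
Codon 3 UCU (Ser): third position 4-fold.
Codon 4 GCC (Ala): third position 4-fold.
Codon 5 CGU (Arg): third position 4-fold.
Codon 6 GGG (Gly): third position 4-fold.
Four-fold degenerate third positions: 4.

4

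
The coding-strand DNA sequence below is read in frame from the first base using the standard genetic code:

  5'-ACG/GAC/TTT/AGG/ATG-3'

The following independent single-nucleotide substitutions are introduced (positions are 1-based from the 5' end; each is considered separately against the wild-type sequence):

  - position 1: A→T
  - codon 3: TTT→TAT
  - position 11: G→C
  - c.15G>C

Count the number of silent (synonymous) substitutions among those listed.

Codon 1: ACG (Thr) → TCG (Ser) — missense.
Codon 3: TTT (Phe) → TAT (Tyr) — missense.
Codon 4: AGG (Arg) → ACG (Thr) — missense.
Codon 5: ATG (Met) → ATC (Ile) — missense.
Synonymous: 0 of 4.

0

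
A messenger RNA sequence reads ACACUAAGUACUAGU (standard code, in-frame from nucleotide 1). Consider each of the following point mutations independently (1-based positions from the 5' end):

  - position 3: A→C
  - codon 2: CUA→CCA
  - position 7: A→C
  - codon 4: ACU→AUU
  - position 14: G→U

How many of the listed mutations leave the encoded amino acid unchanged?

Codon 1: ACA (Thr) → ACC (Thr) — synonymous.
Codon 2: CUA (Leu) → CCA (Pro) — missense.
Codon 3: AGU (Ser) → CGU (Arg) — missense.
Codon 4: ACU (Thr) → AUU (Ile) — missense.
Codon 5: AGU (Ser) → AUU (Ile) — missense.
Synonymous: 1 of 5.

1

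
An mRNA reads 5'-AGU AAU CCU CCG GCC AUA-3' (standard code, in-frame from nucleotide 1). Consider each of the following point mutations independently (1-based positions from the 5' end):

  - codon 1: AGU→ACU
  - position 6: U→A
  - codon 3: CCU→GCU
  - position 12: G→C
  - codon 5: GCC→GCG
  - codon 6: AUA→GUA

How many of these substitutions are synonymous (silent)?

Codon 1: AGU (Ser) → ACU (Thr) — missense.
Codon 2: AAU (Asn) → AAA (Lys) — missense.
Codon 3: CCU (Pro) → GCU (Ala) — missense.
Codon 4: CCG (Pro) → CCC (Pro) — synonymous.
Codon 5: GCC (Ala) → GCG (Ala) — synonymous.
Codon 6: AUA (Ile) → GUA (Val) — missense.
Synonymous: 2 of 6.

2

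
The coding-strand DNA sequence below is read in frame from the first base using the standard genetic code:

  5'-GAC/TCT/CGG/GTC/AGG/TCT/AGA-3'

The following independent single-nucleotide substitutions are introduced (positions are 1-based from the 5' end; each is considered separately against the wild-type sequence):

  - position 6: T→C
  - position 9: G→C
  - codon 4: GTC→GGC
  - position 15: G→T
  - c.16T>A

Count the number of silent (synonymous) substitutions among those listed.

Codon 2: TCT (Ser) → TCC (Ser) — synonymous.
Codon 3: CGG (Arg) → CGC (Arg) — synonymous.
Codon 4: GTC (Val) → GGC (Gly) — missense.
Codon 5: AGG (Arg) → AGT (Ser) — missense.
Codon 6: TCT (Ser) → ACT (Thr) — missense.
Synonymous: 2 of 5.

2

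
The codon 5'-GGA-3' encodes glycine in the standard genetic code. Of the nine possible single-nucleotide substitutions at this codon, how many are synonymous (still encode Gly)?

Position 1: none → 0 synonymous.
Position 2: none → 0 synonymous.
Position 3: GGT, GGC, GGG → 3 synonymous.
Total: 0 + 0 + 3 = 3.

3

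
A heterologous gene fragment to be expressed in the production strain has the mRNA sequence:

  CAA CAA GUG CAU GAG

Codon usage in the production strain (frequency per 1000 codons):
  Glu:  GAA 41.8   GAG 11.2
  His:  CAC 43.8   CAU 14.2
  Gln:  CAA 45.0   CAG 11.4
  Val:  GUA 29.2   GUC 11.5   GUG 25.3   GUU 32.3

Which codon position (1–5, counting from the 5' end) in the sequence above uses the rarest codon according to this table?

Codon 1 CAA (Gln): 45.0 per 1000.
Codon 2 CAA (Gln): 45.0 per 1000.
Codon 3 GUG (Val): 25.3 per 1000.
Codon 4 CAU (His): 14.2 per 1000.
Codon 5 GAG (Glu): 11.2 per 1000.
Lowest frequency is 11.2 at codon 5.

5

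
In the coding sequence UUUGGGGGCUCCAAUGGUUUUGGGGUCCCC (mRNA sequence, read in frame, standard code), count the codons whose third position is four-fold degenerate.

7

Codon 1 UUU (Phe): third position 2-fold.
Codon 2 GGG (Gly): third position 4-fold.
Codon 3 GGC (Gly): third position 4-fold.
Codon 4 UCC (Ser): third position 4-fold.
Codon 5 AAU (Asn): third position 2-fold.
Codon 6 GGU (Gly): third position 4-fold.
Codon 7 UUU (Phe): third position 2-fold.
Codon 8 GGG (Gly): third position 4-fold.
Codon 9 GUC (Val): third position 4-fold.
Codon 10 CCC (Pro): third position 4-fold.
Four-fold degenerate third positions: 7.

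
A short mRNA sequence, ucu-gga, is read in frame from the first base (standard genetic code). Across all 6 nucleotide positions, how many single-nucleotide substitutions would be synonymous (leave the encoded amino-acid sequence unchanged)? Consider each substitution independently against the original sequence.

6

Codon 1 (UCU, Ser): 3 synonymous substitutions.
Codon 2 (GGA, Gly): 3 synonymous substitutions.
Total: 3 + 3 = 6.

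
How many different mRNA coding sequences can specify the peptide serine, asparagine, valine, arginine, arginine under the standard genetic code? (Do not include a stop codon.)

1728

Ser: 6 codons.
Asn: 2 codons.
Val: 4 codons.
Arg: 6 codons.
Arg: 6 codons.
6 × 2 × 4 × 6 × 6 = 1728.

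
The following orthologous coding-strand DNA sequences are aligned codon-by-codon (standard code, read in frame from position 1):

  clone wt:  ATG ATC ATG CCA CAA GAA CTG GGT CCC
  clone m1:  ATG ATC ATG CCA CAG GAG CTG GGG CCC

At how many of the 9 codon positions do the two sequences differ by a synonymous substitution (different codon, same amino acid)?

Codon 1: ATG Met / ATG Met — identical.
Codon 2: ATC Ile / ATC Ile — identical.
Codon 3: ATG Met / ATG Met — identical.
Codon 4: CCA Pro / CCA Pro — identical.
Codon 5: CAA Gln / CAG Gln — synonymous.
Codon 6: GAA Glu / GAG Glu — synonymous.
Codon 7: CTG Leu / CTG Leu — identical.
Codon 8: GGT Gly / GGG Gly — synonymous.
Codon 9: CCC Pro / CCC Pro — identical.
Synonymous differences: 3.

3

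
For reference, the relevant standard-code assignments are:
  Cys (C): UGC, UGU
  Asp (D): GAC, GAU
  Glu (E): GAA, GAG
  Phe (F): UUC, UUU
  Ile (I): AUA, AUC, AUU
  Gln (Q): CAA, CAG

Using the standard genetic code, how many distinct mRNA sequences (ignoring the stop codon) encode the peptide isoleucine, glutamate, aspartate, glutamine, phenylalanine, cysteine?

Ile: 3 codons.
Glu: 2 codons.
Asp: 2 codons.
Gln: 2 codons.
Phe: 2 codons.
Cys: 2 codons.
3 × 2 × 2 × 2 × 2 × 2 = 96.

96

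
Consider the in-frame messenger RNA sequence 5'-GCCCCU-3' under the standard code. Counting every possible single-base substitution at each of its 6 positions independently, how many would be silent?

6

Codon 1 (GCC, Ala): 3 synonymous substitutions.
Codon 2 (CCU, Pro): 3 synonymous substitutions.
Total: 3 + 3 = 6.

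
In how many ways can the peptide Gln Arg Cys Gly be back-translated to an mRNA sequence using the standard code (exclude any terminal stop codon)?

96

Gln: 2 codons.
Arg: 6 codons.
Cys: 2 codons.
Gly: 4 codons.
2 × 6 × 2 × 4 = 96.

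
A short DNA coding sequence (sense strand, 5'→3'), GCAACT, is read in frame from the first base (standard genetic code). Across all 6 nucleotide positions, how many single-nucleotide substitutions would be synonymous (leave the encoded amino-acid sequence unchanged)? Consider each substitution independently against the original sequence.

6

Codon 1 (GCA, Ala): 3 synonymous substitutions.
Codon 2 (ACT, Thr): 3 synonymous substitutions.
Total: 3 + 3 = 6.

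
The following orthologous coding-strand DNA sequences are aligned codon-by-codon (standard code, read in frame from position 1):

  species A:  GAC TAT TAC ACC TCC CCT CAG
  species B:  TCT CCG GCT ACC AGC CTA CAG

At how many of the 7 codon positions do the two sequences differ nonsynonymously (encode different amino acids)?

Codon 1: GAC Asp / TCT Ser — nonsynonymous.
Codon 2: TAT Tyr / CCG Pro — nonsynonymous.
Codon 3: TAC Tyr / GCT Ala — nonsynonymous.
Codon 4: ACC Thr / ACC Thr — identical.
Codon 5: TCC Ser / AGC Ser — synonymous.
Codon 6: CCT Pro / CTA Leu — nonsynonymous.
Codon 7: CAG Gln / CAG Gln — identical.
Nonsynonymous differences: 4.

4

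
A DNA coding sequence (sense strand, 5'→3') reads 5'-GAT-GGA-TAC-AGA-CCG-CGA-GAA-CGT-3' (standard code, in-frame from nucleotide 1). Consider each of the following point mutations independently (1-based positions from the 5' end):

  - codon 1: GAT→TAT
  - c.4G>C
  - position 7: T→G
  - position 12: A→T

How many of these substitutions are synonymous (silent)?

0

Codon 1: GAT (Asp) → TAT (Tyr) — missense.
Codon 2: GGA (Gly) → CGA (Arg) — missense.
Codon 3: TAC (Tyr) → GAC (Asp) — missense.
Codon 4: AGA (Arg) → AGT (Ser) — missense.
Synonymous: 0 of 4.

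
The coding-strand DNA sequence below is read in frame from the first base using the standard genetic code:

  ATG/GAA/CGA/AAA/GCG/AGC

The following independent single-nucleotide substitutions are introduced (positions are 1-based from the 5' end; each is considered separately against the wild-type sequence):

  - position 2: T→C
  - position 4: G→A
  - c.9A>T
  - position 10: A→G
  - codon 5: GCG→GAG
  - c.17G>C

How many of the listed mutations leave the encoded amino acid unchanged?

1

Codon 1: ATG (Met) → ACG (Thr) — missense.
Codon 2: GAA (Glu) → AAA (Lys) — missense.
Codon 3: CGA (Arg) → CGT (Arg) — synonymous.
Codon 4: AAA (Lys) → GAA (Glu) — missense.
Codon 5: GCG (Ala) → GAG (Glu) — missense.
Codon 6: AGC (Ser) → ACC (Thr) — missense.
Synonymous: 1 of 6.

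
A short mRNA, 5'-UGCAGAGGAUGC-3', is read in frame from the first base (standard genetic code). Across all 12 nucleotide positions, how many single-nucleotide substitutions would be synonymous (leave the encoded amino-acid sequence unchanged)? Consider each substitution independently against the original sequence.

Codon 1 (UGC, Cys): 1 synonymous substitution.
Codon 2 (AGA, Arg): 2 synonymous substitutions.
Codon 3 (GGA, Gly): 3 synonymous substitutions.
Codon 4 (UGC, Cys): 1 synonymous substitution.
Total: 1 + 2 + 3 + 1 = 7.

7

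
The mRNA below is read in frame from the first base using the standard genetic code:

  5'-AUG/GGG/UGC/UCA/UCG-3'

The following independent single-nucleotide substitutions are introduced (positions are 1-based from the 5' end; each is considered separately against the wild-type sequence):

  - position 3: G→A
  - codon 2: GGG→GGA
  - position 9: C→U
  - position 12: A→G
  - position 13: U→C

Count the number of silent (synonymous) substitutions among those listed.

3

Codon 1: AUG (Met) → AUA (Ile) — missense.
Codon 2: GGG (Gly) → GGA (Gly) — synonymous.
Codon 3: UGC (Cys) → UGU (Cys) — synonymous.
Codon 4: UCA (Ser) → UCG (Ser) — synonymous.
Codon 5: UCG (Ser) → CCG (Pro) — missense.
Synonymous: 3 of 5.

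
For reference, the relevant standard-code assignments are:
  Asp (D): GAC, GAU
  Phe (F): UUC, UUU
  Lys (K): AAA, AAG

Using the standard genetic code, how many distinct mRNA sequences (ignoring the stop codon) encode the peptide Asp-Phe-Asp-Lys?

16

Asp: 2 codons.
Phe: 2 codons.
Asp: 2 codons.
Lys: 2 codons.
2 × 2 × 2 × 2 = 16.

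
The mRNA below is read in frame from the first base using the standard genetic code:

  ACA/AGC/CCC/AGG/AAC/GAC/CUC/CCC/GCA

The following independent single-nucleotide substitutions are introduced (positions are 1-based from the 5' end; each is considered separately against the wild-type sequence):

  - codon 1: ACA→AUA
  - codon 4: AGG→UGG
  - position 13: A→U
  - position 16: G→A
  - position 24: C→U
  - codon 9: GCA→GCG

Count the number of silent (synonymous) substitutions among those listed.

Codon 1: ACA (Thr) → AUA (Ile) — missense.
Codon 4: AGG (Arg) → UGG (Trp) — missense.
Codon 5: AAC (Asn) → UAC (Tyr) — missense.
Codon 6: GAC (Asp) → AAC (Asn) — missense.
Codon 8: CCC (Pro) → CCU (Pro) — synonymous.
Codon 9: GCA (Ala) → GCG (Ala) — synonymous.
Synonymous: 2 of 6.

2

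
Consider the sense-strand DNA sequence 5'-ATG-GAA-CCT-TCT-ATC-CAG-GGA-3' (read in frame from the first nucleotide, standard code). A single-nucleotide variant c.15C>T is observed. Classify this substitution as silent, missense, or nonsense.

silent

Position 15 falls in codon 5: ATC → Ile.
After the substitution the codon is ATT → Ile.
Both encode Ile, so the change is synonymous.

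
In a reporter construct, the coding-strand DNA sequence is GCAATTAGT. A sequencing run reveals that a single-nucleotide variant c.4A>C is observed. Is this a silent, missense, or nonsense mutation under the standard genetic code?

Position 4 falls in codon 2: ATT → Ile.
After the substitution the codon is CTT → Leu.
Ile ≠ Leu, so this is a missense mutation.

missense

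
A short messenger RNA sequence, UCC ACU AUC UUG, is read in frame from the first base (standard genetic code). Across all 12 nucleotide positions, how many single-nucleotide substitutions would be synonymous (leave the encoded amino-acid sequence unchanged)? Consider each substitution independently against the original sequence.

10

Codon 1 (UCC, Ser): 3 synonymous substitutions.
Codon 2 (ACU, Thr): 3 synonymous substitutions.
Codon 3 (AUC, Ile): 2 synonymous substitutions.
Codon 4 (UUG, Leu): 2 synonymous substitutions.
Total: 3 + 3 + 2 + 2 = 10.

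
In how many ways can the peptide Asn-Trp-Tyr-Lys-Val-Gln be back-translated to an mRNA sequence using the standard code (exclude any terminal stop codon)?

Asn: 2 codons.
Trp: 1 codon.
Tyr: 2 codons.
Lys: 2 codons.
Val: 4 codons.
Gln: 2 codons.
2 × 1 × 2 × 2 × 4 × 2 = 64.

64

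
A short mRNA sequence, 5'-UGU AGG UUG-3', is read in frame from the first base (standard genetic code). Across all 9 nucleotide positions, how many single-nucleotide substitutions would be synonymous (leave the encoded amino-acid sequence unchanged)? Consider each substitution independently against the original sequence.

5

Codon 1 (UGU, Cys): 1 synonymous substitution.
Codon 2 (AGG, Arg): 2 synonymous substitutions.
Codon 3 (UUG, Leu): 2 synonymous substitutions.
Total: 1 + 2 + 2 = 5.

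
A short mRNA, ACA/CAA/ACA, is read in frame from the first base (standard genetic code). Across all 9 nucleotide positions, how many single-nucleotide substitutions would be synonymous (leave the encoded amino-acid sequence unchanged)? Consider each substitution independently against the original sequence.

7

Codon 1 (ACA, Thr): 3 synonymous substitutions.
Codon 2 (CAA, Gln): 1 synonymous substitution.
Codon 3 (ACA, Thr): 3 synonymous substitutions.
Total: 3 + 1 + 3 = 7.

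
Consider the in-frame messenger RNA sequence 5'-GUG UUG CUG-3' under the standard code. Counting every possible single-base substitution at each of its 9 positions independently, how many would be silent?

Codon 1 (GUG, Val): 3 synonymous substitutions.
Codon 2 (UUG, Leu): 2 synonymous substitutions.
Codon 3 (CUG, Leu): 4 synonymous substitutions.
Total: 3 + 2 + 4 = 9.

9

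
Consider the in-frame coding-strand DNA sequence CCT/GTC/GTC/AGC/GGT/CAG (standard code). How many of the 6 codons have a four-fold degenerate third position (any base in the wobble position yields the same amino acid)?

4

Codon 1 CCT (Pro): third position 4-fold.
Codon 2 GTC (Val): third position 4-fold.
Codon 3 GTC (Val): third position 4-fold.
Codon 4 AGC (Ser): third position 2-fold.
Codon 5 GGT (Gly): third position 4-fold.
Codon 6 CAG (Gln): third position 2-fold.
Four-fold degenerate third positions: 4.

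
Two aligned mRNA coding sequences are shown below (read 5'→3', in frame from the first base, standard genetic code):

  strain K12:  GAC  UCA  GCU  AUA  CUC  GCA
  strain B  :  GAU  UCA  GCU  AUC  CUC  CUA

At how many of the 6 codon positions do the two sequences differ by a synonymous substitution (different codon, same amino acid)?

Codon 1: GAC Asp / GAU Asp — synonymous.
Codon 2: UCA Ser / UCA Ser — identical.
Codon 3: GCU Ala / GCU Ala — identical.
Codon 4: AUA Ile / AUC Ile — synonymous.
Codon 5: CUC Leu / CUC Leu — identical.
Codon 6: GCA Ala / CUA Leu — nonsynonymous.
Synonymous differences: 2.

2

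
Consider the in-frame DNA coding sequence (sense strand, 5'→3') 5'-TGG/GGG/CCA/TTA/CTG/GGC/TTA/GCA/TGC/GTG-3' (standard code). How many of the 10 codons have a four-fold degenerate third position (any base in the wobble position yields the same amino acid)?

Codon 1 TGG (Trp): third position 1-fold.
Codon 2 GGG (Gly): third position 4-fold.
Codon 3 CCA (Pro): third position 4-fold.
Codon 4 TTA (Leu): third position 2-fold.
Codon 5 CTG (Leu): third position 4-fold.
Codon 6 GGC (Gly): third position 4-fold.
Codon 7 TTA (Leu): third position 2-fold.
Codon 8 GCA (Ala): third position 4-fold.
Codon 9 TGC (Cys): third position 2-fold.
Codon 10 GTG (Val): third position 4-fold.
Four-fold degenerate third positions: 6.

6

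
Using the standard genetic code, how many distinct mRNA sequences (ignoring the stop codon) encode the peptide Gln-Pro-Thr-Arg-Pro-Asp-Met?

Gln: 2 codons.
Pro: 4 codons.
Thr: 4 codons.
Arg: 6 codons.
Pro: 4 codons.
Asp: 2 codons.
Met: 1 codon.
2 × 4 × 4 × 6 × 4 × 2 × 1 = 1536.

1536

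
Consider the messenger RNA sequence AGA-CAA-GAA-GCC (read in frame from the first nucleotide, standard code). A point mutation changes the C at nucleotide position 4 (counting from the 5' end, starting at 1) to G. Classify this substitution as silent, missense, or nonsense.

missense

Position 4 falls in codon 2: CAA → Gln.
After the substitution the codon is GAA → Glu.
Gln ≠ Glu, so this is a missense mutation.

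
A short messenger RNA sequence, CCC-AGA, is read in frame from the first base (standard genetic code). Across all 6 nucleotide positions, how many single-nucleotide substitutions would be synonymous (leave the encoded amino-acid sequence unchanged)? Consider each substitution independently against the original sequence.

5

Codon 1 (CCC, Pro): 3 synonymous substitutions.
Codon 2 (AGA, Arg): 2 synonymous substitutions.
Total: 3 + 2 = 5.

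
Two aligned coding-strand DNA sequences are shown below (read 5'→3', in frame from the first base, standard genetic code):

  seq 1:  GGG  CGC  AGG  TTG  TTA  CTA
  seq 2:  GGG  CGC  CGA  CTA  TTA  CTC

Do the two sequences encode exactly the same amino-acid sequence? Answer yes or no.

Codon 1: GGG Gly / GGG Gly — identical.
Codon 2: CGC Arg / CGC Arg — identical.
Codon 3: AGG Arg / CGA Arg — synonymous.
Codon 4: TTG Leu / CTA Leu — synonymous.
Codon 5: TTA Leu / TTA Leu — identical.
Codon 6: CTA Leu / CTC Leu — synonymous.
Nonsynonymous differences: 0 → same protein.

yes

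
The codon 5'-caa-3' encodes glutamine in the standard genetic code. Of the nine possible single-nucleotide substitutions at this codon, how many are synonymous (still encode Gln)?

Position 1: none → 0 synonymous.
Position 2: none → 0 synonymous.
Position 3: CAG → 1 synonymous.
Total: 0 + 0 + 1 = 1.

1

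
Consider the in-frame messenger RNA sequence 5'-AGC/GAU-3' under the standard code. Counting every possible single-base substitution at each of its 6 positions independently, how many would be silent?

2

Codon 1 (AGC, Ser): 1 synonymous substitution.
Codon 2 (GAU, Asp): 1 synonymous substitution.
Total: 1 + 1 = 2.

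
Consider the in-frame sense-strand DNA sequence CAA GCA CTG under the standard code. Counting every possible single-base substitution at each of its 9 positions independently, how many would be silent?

8

Codon 1 (CAA, Gln): 1 synonymous substitution.
Codon 2 (GCA, Ala): 3 synonymous substitutions.
Codon 3 (CTG, Leu): 4 synonymous substitutions.
Total: 1 + 3 + 4 = 8.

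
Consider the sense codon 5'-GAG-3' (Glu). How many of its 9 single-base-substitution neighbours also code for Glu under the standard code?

1

Position 1: none → 0 synonymous.
Position 2: none → 0 synonymous.
Position 3: GAA → 1 synonymous.
Total: 0 + 0 + 1 = 1.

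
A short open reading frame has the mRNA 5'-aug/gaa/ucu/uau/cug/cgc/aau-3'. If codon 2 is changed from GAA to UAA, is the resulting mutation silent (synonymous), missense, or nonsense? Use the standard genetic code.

Position 4 falls in codon 2: GAA → Glu.
After the substitution the codon is UAA → Stop.
The new codon is a stop codon, so this is a nonsense mutation.

nonsense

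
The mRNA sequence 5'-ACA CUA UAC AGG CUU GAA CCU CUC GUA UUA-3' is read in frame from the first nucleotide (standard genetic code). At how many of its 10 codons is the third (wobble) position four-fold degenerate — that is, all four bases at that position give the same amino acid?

6

Codon 1 ACA (Thr): third position 4-fold.
Codon 2 CUA (Leu): third position 4-fold.
Codon 3 UAC (Tyr): third position 2-fold.
Codon 4 AGG (Arg): third position 2-fold.
Codon 5 CUU (Leu): third position 4-fold.
Codon 6 GAA (Glu): third position 2-fold.
Codon 7 CCU (Pro): third position 4-fold.
Codon 8 CUC (Leu): third position 4-fold.
Codon 9 GUA (Val): third position 4-fold.
Codon 10 UUA (Leu): third position 2-fold.
Four-fold degenerate third positions: 6.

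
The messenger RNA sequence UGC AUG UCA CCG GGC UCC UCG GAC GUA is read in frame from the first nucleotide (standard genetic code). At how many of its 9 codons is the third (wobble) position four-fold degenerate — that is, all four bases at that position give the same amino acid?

6

Codon 1 UGC (Cys): third position 2-fold.
Codon 2 AUG (Met): third position 1-fold.
Codon 3 UCA (Ser): third position 4-fold.
Codon 4 CCG (Pro): third position 4-fold.
Codon 5 GGC (Gly): third position 4-fold.
Codon 6 UCC (Ser): third position 4-fold.
Codon 7 UCG (Ser): third position 4-fold.
Codon 8 GAC (Asp): third position 2-fold.
Codon 9 GUA (Val): third position 4-fold.
Four-fold degenerate third positions: 6.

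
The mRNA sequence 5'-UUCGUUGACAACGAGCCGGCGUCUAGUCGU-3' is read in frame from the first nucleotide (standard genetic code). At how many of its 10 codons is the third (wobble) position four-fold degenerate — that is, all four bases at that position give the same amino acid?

5

Codon 1 UUC (Phe): third position 2-fold.
Codon 2 GUU (Val): third position 4-fold.
Codon 3 GAC (Asp): third position 2-fold.
Codon 4 AAC (Asn): third position 2-fold.
Codon 5 GAG (Glu): third position 2-fold.
Codon 6 CCG (Pro): third position 4-fold.
Codon 7 GCG (Ala): third position 4-fold.
Codon 8 UCU (Ser): third position 4-fold.
Codon 9 AGU (Ser): third position 2-fold.
Codon 10 CGU (Arg): third position 4-fold.
Four-fold degenerate third positions: 5.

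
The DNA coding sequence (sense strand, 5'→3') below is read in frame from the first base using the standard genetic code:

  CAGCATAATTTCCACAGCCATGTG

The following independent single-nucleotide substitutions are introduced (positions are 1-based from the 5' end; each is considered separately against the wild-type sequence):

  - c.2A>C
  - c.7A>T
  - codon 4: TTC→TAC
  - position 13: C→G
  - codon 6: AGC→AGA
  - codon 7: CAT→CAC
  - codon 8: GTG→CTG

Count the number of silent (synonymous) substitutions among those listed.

Codon 1: CAG (Gln) → CCG (Pro) — missense.
Codon 3: AAT (Asn) → TAT (Tyr) — missense.
Codon 4: TTC (Phe) → TAC (Tyr) — missense.
Codon 5: CAC (His) → GAC (Asp) — missense.
Codon 6: AGC (Ser) → AGA (Arg) — missense.
Codon 7: CAT (His) → CAC (His) — synonymous.
Codon 8: GTG (Val) → CTG (Leu) — missense.
Synonymous: 1 of 7.

1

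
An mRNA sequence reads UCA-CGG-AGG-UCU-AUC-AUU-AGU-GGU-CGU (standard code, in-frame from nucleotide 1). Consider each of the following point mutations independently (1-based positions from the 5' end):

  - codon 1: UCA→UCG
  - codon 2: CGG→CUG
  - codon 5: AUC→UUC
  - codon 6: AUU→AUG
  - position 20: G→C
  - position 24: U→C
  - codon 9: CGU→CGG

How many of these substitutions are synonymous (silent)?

3

Codon 1: UCA (Ser) → UCG (Ser) — synonymous.
Codon 2: CGG (Arg) → CUG (Leu) — missense.
Codon 5: AUC (Ile) → UUC (Phe) — missense.
Codon 6: AUU (Ile) → AUG (Met) — missense.
Codon 7: AGU (Ser) → ACU (Thr) — missense.
Codon 8: GGU (Gly) → GGC (Gly) — synonymous.
Codon 9: CGU (Arg) → CGG (Arg) — synonymous.
Synonymous: 3 of 7.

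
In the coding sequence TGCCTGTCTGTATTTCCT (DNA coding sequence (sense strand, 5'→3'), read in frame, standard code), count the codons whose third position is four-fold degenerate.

Codon 1 TGC (Cys): third position 2-fold.
Codon 2 CTG (Leu): third position 4-fold.
Codon 3 TCT (Ser): third position 4-fold.
Codon 4 GTA (Val): third position 4-fold.
Codon 5 TTT (Phe): third position 2-fold.
Codon 6 CCT (Pro): third position 4-fold.
Four-fold degenerate third positions: 4.

4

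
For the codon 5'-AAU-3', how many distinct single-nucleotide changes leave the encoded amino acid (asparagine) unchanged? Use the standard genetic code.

1

Position 1: none → 0 synonymous.
Position 2: none → 0 synonymous.
Position 3: AAC → 1 synonymous.
Total: 0 + 0 + 1 = 1.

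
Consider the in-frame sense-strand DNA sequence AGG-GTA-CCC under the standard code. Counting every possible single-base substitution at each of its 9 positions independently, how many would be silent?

Codon 1 (AGG, Arg): 2 synonymous substitutions.
Codon 2 (GTA, Val): 3 synonymous substitutions.
Codon 3 (CCC, Pro): 3 synonymous substitutions.
Total: 2 + 3 + 3 = 8.

8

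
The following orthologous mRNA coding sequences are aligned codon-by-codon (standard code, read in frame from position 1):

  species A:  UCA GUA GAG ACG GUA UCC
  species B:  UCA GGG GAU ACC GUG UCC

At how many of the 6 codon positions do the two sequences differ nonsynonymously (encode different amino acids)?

Codon 1: UCA Ser / UCA Ser — identical.
Codon 2: GUA Val / GGG Gly — nonsynonymous.
Codon 3: GAG Glu / GAU Asp — nonsynonymous.
Codon 4: ACG Thr / ACC Thr — synonymous.
Codon 5: GUA Val / GUG Val — synonymous.
Codon 6: UCC Ser / UCC Ser — identical.
Nonsynonymous differences: 2.

2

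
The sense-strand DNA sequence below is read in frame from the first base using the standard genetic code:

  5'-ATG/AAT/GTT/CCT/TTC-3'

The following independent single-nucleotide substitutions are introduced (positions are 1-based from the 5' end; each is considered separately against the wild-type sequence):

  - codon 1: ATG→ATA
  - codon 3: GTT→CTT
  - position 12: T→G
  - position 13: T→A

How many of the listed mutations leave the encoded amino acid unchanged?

1

Codon 1: ATG (Met) → ATA (Ile) — missense.
Codon 3: GTT (Val) → CTT (Leu) — missense.
Codon 4: CCT (Pro) → CCG (Pro) — synonymous.
Codon 5: TTC (Phe) → ATC (Ile) — missense.
Synonymous: 1 of 4.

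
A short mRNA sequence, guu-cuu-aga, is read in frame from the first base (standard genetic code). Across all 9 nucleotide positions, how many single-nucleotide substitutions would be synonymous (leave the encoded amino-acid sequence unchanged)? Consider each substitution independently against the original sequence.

8

Codon 1 (GUU, Val): 3 synonymous substitutions.
Codon 2 (CUU, Leu): 3 synonymous substitutions.
Codon 3 (AGA, Arg): 2 synonymous substitutions.
Total: 3 + 3 + 2 = 8.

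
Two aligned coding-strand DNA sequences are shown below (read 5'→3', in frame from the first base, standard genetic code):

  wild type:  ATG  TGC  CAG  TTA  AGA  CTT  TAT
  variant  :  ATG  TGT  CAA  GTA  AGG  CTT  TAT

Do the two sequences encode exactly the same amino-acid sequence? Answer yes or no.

no

Codon 1: ATG Met / ATG Met — identical.
Codon 2: TGC Cys / TGT Cys — synonymous.
Codon 3: CAG Gln / CAA Gln — synonymous.
Codon 4: TTA Leu / GTA Val — nonsynonymous.
Codon 5: AGA Arg / AGG Arg — synonymous.
Codon 6: CTT Leu / CTT Leu — identical.
Codon 7: TAT Tyr / TAT Tyr — identical.
Nonsynonymous differences: 1 → different protein.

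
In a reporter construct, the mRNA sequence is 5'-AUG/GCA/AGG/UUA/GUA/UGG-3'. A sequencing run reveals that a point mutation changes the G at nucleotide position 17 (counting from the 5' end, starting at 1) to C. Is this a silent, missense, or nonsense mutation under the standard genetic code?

missense

Position 17 falls in codon 6: UGG → Trp.
After the substitution the codon is UCG → Ser.
Trp ≠ Ser, so this is a missense mutation.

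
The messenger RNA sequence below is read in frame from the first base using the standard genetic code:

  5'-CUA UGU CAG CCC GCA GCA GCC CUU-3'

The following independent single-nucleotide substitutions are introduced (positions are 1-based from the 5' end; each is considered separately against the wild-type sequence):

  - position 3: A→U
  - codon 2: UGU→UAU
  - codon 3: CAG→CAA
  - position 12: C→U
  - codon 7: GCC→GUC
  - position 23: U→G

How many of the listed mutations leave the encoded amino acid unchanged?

Codon 1: CUA (Leu) → CUU (Leu) — synonymous.
Codon 2: UGU (Cys) → UAU (Tyr) — missense.
Codon 3: CAG (Gln) → CAA (Gln) — synonymous.
Codon 4: CCC (Pro) → CCU (Pro) — synonymous.
Codon 7: GCC (Ala) → GUC (Val) — missense.
Codon 8: CUU (Leu) → CGU (Arg) — missense.
Synonymous: 3 of 6.

3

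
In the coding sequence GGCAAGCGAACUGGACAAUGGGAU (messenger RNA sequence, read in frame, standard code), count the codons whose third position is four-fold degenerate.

Codon 1 GGC (Gly): third position 4-fold.
Codon 2 AAG (Lys): third position 2-fold.
Codon 3 CGA (Arg): third position 4-fold.
Codon 4 ACU (Thr): third position 4-fold.
Codon 5 GGA (Gly): third position 4-fold.
Codon 6 CAA (Gln): third position 2-fold.
Codon 7 UGG (Trp): third position 1-fold.
Codon 8 GAU (Asp): third position 2-fold.
Four-fold degenerate third positions: 4.

4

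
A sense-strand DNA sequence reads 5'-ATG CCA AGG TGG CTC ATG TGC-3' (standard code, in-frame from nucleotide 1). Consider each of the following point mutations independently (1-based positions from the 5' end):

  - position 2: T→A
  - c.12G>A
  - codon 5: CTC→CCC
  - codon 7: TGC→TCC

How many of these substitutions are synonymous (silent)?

Codon 1: ATG (Met) → AAG (Lys) — missense.
Codon 4: TGG (Trp) → TGA (Stop) — nonsense.
Codon 5: CTC (Leu) → CCC (Pro) — missense.
Codon 7: TGC (Cys) → TCC (Ser) — missense.
Synonymous: 0 of 4.

0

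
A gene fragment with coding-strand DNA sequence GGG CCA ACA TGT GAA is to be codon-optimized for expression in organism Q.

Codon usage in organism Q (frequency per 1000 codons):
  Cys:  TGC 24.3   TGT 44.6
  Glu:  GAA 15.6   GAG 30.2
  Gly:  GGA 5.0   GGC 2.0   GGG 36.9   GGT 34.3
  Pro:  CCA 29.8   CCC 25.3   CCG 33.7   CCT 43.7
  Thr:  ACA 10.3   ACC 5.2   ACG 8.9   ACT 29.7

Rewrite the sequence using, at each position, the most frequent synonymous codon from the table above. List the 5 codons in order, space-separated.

GGG CCT ACT TGT GAG

Codon 1 (Gly): best is GGG at 36.9.
Codon 2 (Pro): best is CCT at 43.7.
Codon 3 (Thr): best is ACT at 29.7.
Codon 4 (Cys): best is TGT at 44.6.
Codon 5 (Glu): best is GAG at 30.2.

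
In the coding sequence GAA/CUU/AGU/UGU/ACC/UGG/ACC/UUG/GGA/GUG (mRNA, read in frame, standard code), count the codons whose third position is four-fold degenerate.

Codon 1 GAA (Glu): third position 2-fold.
Codon 2 CUU (Leu): third position 4-fold.
Codon 3 AGU (Ser): third position 2-fold.
Codon 4 UGU (Cys): third position 2-fold.
Codon 5 ACC (Thr): third position 4-fold.
Codon 6 UGG (Trp): third position 1-fold.
Codon 7 ACC (Thr): third position 4-fold.
Codon 8 UUG (Leu): third position 2-fold.
Codon 9 GGA (Gly): third position 4-fold.
Codon 10 GUG (Val): third position 4-fold.
Four-fold degenerate third positions: 5.

5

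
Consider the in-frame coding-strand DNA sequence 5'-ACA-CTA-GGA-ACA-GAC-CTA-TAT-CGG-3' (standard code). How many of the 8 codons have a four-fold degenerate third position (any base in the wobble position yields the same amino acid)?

6

Codon 1 ACA (Thr): third position 4-fold.
Codon 2 CTA (Leu): third position 4-fold.
Codon 3 GGA (Gly): third position 4-fold.
Codon 4 ACA (Thr): third position 4-fold.
Codon 5 GAC (Asp): third position 2-fold.
Codon 6 CTA (Leu): third position 4-fold.
Codon 7 TAT (Tyr): third position 2-fold.
Codon 8 CGG (Arg): third position 4-fold.
Four-fold degenerate third positions: 6.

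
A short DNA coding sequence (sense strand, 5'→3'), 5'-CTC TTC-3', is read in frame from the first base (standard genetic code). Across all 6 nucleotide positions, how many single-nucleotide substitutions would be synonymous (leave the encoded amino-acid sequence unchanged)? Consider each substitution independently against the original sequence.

4

Codon 1 (CTC, Leu): 3 synonymous substitutions.
Codon 2 (TTC, Phe): 1 synonymous substitution.
Total: 3 + 1 = 4.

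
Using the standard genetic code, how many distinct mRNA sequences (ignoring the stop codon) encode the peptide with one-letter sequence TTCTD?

256

Thr: 4 codons.
Thr: 4 codons.
Cys: 2 codons.
Thr: 4 codons.
Asp: 2 codons.
4 × 4 × 2 × 4 × 2 = 256.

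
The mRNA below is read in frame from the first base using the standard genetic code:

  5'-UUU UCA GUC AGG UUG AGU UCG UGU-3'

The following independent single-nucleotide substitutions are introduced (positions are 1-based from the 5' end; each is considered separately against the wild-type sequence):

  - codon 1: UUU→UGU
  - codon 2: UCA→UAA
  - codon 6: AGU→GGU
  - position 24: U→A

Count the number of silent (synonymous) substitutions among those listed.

Codon 1: UUU (Phe) → UGU (Cys) — missense.
Codon 2: UCA (Ser) → UAA (Stop) — nonsense.
Codon 6: AGU (Ser) → GGU (Gly) — missense.
Codon 8: UGU (Cys) → UGA (Stop) — nonsense.
Synonymous: 0 of 4.

0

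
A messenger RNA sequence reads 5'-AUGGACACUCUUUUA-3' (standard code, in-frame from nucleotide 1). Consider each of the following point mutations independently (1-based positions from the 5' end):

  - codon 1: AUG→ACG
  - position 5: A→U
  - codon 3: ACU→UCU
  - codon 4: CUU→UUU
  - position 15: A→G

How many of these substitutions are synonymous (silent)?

Codon 1: AUG (Met) → ACG (Thr) — missense.
Codon 2: GAC (Asp) → GUC (Val) — missense.
Codon 3: ACU (Thr) → UCU (Ser) — missense.
Codon 4: CUU (Leu) → UUU (Phe) — missense.
Codon 5: UUA (Leu) → UUG (Leu) — synonymous.
Synonymous: 1 of 5.

1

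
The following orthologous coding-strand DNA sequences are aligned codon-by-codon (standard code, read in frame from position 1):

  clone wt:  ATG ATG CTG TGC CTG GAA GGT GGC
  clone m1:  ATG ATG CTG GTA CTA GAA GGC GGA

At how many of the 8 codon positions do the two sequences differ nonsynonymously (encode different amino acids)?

1

Codon 1: ATG Met / ATG Met — identical.
Codon 2: ATG Met / ATG Met — identical.
Codon 3: CTG Leu / CTG Leu — identical.
Codon 4: TGC Cys / GTA Val — nonsynonymous.
Codon 5: CTG Leu / CTA Leu — synonymous.
Codon 6: GAA Glu / GAA Glu — identical.
Codon 7: GGT Gly / GGC Gly — synonymous.
Codon 8: GGC Gly / GGA Gly — synonymous.
Nonsynonymous differences: 1.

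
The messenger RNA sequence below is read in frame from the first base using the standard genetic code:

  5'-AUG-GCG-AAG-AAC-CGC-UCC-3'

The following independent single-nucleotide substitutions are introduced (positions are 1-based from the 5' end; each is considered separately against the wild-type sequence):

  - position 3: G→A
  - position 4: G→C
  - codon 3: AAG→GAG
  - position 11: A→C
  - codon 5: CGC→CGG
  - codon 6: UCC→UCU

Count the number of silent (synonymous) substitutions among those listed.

2

Codon 1: AUG (Met) → AUA (Ile) — missense.
Codon 2: GCG (Ala) → CCG (Pro) — missense.
Codon 3: AAG (Lys) → GAG (Glu) — missense.
Codon 4: AAC (Asn) → ACC (Thr) — missense.
Codon 5: CGC (Arg) → CGG (Arg) — synonymous.
Codon 6: UCC (Ser) → UCU (Ser) — synonymous.
Synonymous: 2 of 6.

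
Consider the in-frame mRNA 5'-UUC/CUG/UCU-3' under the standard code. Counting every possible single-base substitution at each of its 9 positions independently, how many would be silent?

8

Codon 1 (UUC, Phe): 1 synonymous substitution.
Codon 2 (CUG, Leu): 4 synonymous substitutions.
Codon 3 (UCU, Ser): 3 synonymous substitutions.
Total: 1 + 4 + 3 = 8.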